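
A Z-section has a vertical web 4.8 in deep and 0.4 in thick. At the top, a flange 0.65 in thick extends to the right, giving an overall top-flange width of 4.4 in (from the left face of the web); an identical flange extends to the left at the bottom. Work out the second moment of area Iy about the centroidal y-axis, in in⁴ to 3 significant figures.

Break the section into simple shapes (no overlaps), measuring from the bottom-left corner of the bounding box.
Web: 0.4 × 4.8, A = 1.92 in², x = 4.2 in, Ī = 0.0256 in⁴.
Top flange (beyond web): 4 × 0.65, A = 2.6 in², x = 6.4 in, Ī = 3.4667 in⁴.
Bottom flange (beyond web): 4 × 0.65, A = 2.6 in², x = 2 in, Ī = 3.4667 in⁴.
Centroid: x̄ = ΣA·x / ΣA = 4.2 in.
Transfer each piece to the centroidal y-axis using Ī + A·d² with d = x − 4.2:
  web: d = 0 in → contributes +0.0256 in⁴
  top flange (beyond web): d = 2.2 in → contributes +16.051 in⁴
  bottom flange (beyond web): d = -2.2 in → contributes +16.051 in⁴
Total I = 32.127 in⁴.

Iy ≈ 32.1 in⁴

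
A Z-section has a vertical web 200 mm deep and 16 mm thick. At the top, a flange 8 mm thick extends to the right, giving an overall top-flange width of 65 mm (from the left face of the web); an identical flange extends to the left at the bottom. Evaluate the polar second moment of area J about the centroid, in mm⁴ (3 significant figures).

J ≈ 1.89 × 10⁷ mm⁴

Treat the section as a set of non-overlapping primitives; coordinates are from the bounding-box lower-left.
Web: 16 × 200, A = 3 200 mm², y = 100 mm, Ī = 10 666 667 mm⁴.
Top flange (beyond web): 49 × 8, A = 392 mm², y = 196 mm, Ī = 2090.7 mm⁴.
Bottom flange (beyond web): 49 × 8, A = 392 mm², y = 4 mm, Ī = 2090.7 mm⁴.
Centroid: ȳ = ΣA·y / ΣA = 100 mm.
Transfer each piece to the centroidal x-axis using Ī + A·d² with d = y − 100:
  web: d = 0 mm → contributes +10 666 667 mm⁴
  top flange (beyond web): d = 96 mm → contributes +3 614 763 mm⁴
  bottom flange (beyond web): d = -96 mm → contributes +3 614 763 mm⁴
Total I = 17 896 192 mm⁴.
For the y-axis: x̄ = 57 mm.
Repeating about the centroidal y-axis gives I_y = 1 053 232 mm⁴.
Polar second moment: J = I_x + I_y = 18 949 424 mm⁴.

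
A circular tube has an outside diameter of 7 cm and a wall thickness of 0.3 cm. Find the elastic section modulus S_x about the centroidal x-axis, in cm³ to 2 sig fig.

Split into non-overlapping primitives; take the origin at the lower-left of the bounding box.
Outer circle: ⌀7, A = 38.48 cm², y = 3.5 cm, Ī = 117.9 cm⁴.
Bore (subtracted): ⌀6.4, A = 32.17 cm², y = 3.5 cm, Ī = 82.35 cm⁴.
By symmetry the centroid is at mid-height, ȳ = 3.5 cm.
All pieces are centred on the centroidal x-axis, so I = ΣĪ (holes subtracted) = 35.5 cm⁴.
Extreme fibre distance c = 3.5 cm; S = I/c = 10.14 cm³.

S_x ≈ 10 cm³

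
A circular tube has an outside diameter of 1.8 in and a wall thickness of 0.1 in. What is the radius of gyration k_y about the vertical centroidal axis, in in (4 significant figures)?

Treat the section as a set of non-overlapping primitives; coordinates are from the bounding-box lower-left.
Outer circle: ⌀1.8, A = 2.54469 in², x = 0.9 in, Ī = 0.5153 in⁴.
Bore (subtracted): ⌀1.6, A = 2.01062 in², x = 0.9 in, Ī = 0.321699 in⁴.
By symmetry the centroid is at mid-width, x̄ = 0.9 in.
All pieces are centred on the vertical centroidal axis, so I = ΣĪ (holes subtracted) = 0.193601 in⁴.
Radius of gyration: k = √(I/A) = √(0.193601 / 0.534071) = 0.60208 in.

k_y ≈ 0.6021 in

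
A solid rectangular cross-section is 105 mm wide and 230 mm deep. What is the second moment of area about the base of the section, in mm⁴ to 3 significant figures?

The section: 105 × 230, A = 24 150 mm², y = 115 mm, Ī = 106 461 250 mm⁴.
Transfer it to the base of the section using Ī + A·d² with d = y − 0:
  the section: d = 115 mm → contributes +425 845 000 mm⁴
Total I = 425 845 000 mm⁴.

I_base ≈ 4.26 × 10⁸ mm⁴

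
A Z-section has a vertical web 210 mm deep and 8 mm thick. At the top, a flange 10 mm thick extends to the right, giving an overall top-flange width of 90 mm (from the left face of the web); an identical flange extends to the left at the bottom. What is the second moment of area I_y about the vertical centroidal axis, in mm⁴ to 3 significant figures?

I_y ≈ 4.25 × 10⁶ mm⁴

Treat the section as a set of non-overlapping primitives; coordinates are from the bounding-box lower-left.
Web: 8 × 210, A = 1 680 mm², x = 86 mm, Ī = 8 960 mm⁴.
Top flange (beyond web): 82 × 10, A = 820 mm², x = 131 mm, Ī = 459 473 mm⁴.
Bottom flange (beyond web): 82 × 10, A = 820 mm², x = 41 mm, Ī = 459 473 mm⁴.
Centroid: x̄ = ΣA·x / ΣA = 86 mm.
Transfer each piece to the vertical centroidal axis using Ī + A·d² with d = x − 86:
  web: d = 0 mm → contributes +8 960 mm⁴
  top flange (beyond web): d = 45 mm → contributes +2 119 973 mm⁴
  bottom flange (beyond web): d = -45 mm → contributes +2 119 973 mm⁴
Total I = 4 248 907 mm⁴.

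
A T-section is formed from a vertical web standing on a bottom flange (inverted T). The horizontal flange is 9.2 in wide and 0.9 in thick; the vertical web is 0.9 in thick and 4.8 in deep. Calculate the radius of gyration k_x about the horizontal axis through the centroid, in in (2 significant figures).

Split into non-overlapping primitives; take the origin at the lower-left of the bounding box.
Flange: 9.2 × 0.9, A = 8.28 in², y = 0.45 in, Ī = 0.5589 in⁴.
Web: 0.9 × 4.8, A = 4.32 in², y = 3.3 in, Ī = 8.294 in⁴.
Centroid: ȳ = ΣA·y / ΣA = 1.427 in.
Transfer each piece to the horizontal axis through the centroid using Ī + A·d² with d = y − 1.427:
  flange: d = -0.9771 in → contributes +8.465 in⁴
  web: d = 1.873 in → contributes +23.45 in⁴
Total I = 31.91 in⁴.
Radius of gyration: k = √(I/A) = √(31.91 / 12.6) = 1.591 in.

k_x ≈ 1.6 in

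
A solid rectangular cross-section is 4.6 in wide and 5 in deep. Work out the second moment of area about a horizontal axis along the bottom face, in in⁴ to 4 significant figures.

The section: 4.6 × 5, A = 23 in², y = 2.5 in, Ī = 47.9167 in⁴.
Transfer it to the base of the section using Ī + A·d² with d = y − 0:
  the section: d = 2.5 in → contributes +191.667 in⁴
Total I = 191.667 in⁴.

I_base ≈ 191.7 in⁴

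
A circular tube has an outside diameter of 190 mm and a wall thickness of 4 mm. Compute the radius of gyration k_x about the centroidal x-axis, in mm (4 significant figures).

Split into non-overlapping primitives; take the origin at the lower-left of the bounding box.
Outer circle: ⌀190, A = 28352.9 mm², y = 95 mm, Ī = 63 971 171 mm⁴.
Bore (subtracted): ⌀182, A = 26015.5 mm², y = 95 mm, Ī = 53 858 648 mm⁴.
By symmetry the centroid is at mid-height, ȳ = 95 mm.
All pieces are centred on the centroidal x-axis, so I = ΣĪ (holes subtracted) = 10 112 523 mm⁴.
Radius of gyration: k = √(I/A) = √(10 112 523 / 2337.34) = 65.7761 mm.

k_x ≈ 65.78 mm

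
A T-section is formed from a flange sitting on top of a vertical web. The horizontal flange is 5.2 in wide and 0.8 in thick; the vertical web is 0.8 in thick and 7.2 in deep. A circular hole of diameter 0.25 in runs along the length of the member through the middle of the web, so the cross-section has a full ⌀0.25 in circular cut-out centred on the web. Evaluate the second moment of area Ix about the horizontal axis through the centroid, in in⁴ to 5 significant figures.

Break the section into simple shapes (no overlaps), measuring from the bottom-left corner of the bounding box.
Flange: 5.2 × 0.8, A = 4.16 in², y = 7.6 in, Ī = 0.2218667 in⁴.
Web: 0.8 × 7.2, A = 5.76 in², y = 3.6 in, Ī = 24.8832 in⁴.
Hole (subtracted): ⌀0.25, A = 0.04908739 in², y = 3.6 in, Ī = 0.0001917476 in⁴.
Centroid: ȳ = ΣA·y / ΣA = 5.285761 in.
Transfer each piece to the horizontal axis through the centroid using Ī + A·d² with d = y − 5.285761:
  flange: d = 2.314239 in → contributes +22.50159 in⁴
  web: d = -1.685761 in → contributes +41.25191 in⁴
  hole: d = -1.685761 in → contributes −0.1396878 in⁴
Total I = 63.61381 in⁴.

Ix ≈ 63.614 in⁴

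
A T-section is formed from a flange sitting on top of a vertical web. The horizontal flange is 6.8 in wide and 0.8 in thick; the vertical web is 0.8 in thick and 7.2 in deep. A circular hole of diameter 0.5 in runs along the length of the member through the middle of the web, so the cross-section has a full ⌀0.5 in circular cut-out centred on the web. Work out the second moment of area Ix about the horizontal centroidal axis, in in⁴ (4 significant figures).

Ix ≈ 69.18 in⁴

Decompose the section into non-overlapping parts with the origin at the bottom-left of its bounding rectangle.
Flange: 6.8 × 0.8, A = 5.44 in², y = 7.6 in, Ī = 0.290133 in⁴.
Web: 0.8 × 7.2, A = 5.76 in², y = 3.6 in, Ī = 24.8832 in⁴.
Hole (subtracted): ⌀0.5, A = 0.19635 in², y = 3.6 in, Ī = 0.00306796 in⁴.
Centroid: ȳ = ΣA·y / ΣA = 5.57753 in.
Transfer each piece to the horizontal centroidal axis using Ī + A·d² with d = y − 5.57753:
  flange: d = 2.02247 in → contributes +22.5419 in⁴
  web: d = -1.97753 in → contributes +47.4083 in⁴
  hole: d = -1.97753 in → contributes −0.770914 in⁴
Total I = 69.1793 in⁴.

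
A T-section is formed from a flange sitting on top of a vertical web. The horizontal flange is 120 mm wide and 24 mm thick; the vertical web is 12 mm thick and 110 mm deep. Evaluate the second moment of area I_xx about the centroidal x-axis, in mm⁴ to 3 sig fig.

Decompose the section into non-overlapping parts with the origin at the bottom-left of its bounding rectangle.
Flange: 120 × 24, A = 2 880 mm², y = 122 mm, Ī = 138 240 mm⁴.
Web: 12 × 110, A = 1 320 mm², y = 55 mm, Ī = 1 331 000 mm⁴.
Centroid: ȳ = ΣA·y / ΣA = 100.94 mm.
Transfer each piece to the centroidal x-axis using Ī + A·d² with d = y − 100.94:
  flange: d = 21.057 mm → contributes +1 415 241 mm⁴
  web: d = -45.943 mm → contributes +4 117 185 mm⁴
Total I = 5 532 426 mm⁴.

I_xx ≈ 5.53 × 10⁶ mm⁴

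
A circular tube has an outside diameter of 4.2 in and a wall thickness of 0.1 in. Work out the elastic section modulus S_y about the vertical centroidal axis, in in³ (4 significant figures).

Decompose the section into non-overlapping parts with the origin at the bottom-left of its bounding rectangle.
Outer circle: ⌀4.2, A = 13.8544 in², x = 2.1 in, Ī = 15.2745 in⁴.
Bore (subtracted): ⌀4, A = 12.5664 in², x = 2.1 in, Ī = 12.5664 in⁴.
By symmetry the centroid is at mid-width, x̄ = 2.1 in.
All pieces are centred on the vertical centroidal axis, so I = ΣĪ (holes subtracted) = 2.70813 in⁴.
Extreme fibre distance c = 2.1 in; S = I/c = 1.28959 in³.

S_y ≈ 1.290 in³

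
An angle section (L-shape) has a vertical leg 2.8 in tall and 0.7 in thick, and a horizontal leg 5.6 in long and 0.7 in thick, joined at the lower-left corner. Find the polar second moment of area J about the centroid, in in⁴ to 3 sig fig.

J ≈ 19.5 in⁴

Treat the section as a set of non-overlapping primitives; coordinates are from the bounding-box lower-left.
Vertical leg: 0.7 × 2.8, A = 1.96 in², y = 1.4 in, Ī = 1.2805 in⁴.
Horizontal leg (remainder): 4.9 × 0.7, A = 3.43 in², y = 0.35 in, Ī = 0.14006 in⁴.
Centroid: ȳ = ΣA·y / ΣA = 0.73182 in.
Transfer each piece to the centroidal x-axis using Ī + A·d² with d = y − 0.73182:
  vertical leg: d = 0.66818 in → contributes +2.1556 in⁴
  horizontal leg (remainder): d = -0.38182 in → contributes +0.6401 in⁴
Total I = 2.7957 in⁴.
For the y-axis: x̄ = 2.1318 in.
Repeating about the centroidal y-axis gives I_y = 16.722 in⁴.
Polar second moment: J = I_x + I_y = 19.517 in⁴.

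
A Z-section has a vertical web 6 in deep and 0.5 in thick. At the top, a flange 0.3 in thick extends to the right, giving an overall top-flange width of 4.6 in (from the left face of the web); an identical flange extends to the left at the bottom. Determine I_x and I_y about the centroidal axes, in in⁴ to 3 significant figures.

Split into non-overlapping primitives; take the origin at the lower-left of the bounding box.
Web: 0.5 × 6, A = 3 in², y = 3 in, Ī = 9 in⁴.
Top flange (beyond web): 4.1 × 0.3, A = 1.23 in², y = 5.85 in, Ī = 0.009225 in⁴.
Bottom flange (beyond web): 4.1 × 0.3, A = 1.23 in², y = 0.15 in, Ī = 0.009225 in⁴.
Centroid: ȳ = ΣA·y / ΣA = 3 in.
Transfer each piece to the centroidal x-axis using Ī + A·d² with d = y − 3:
  web: d = 0 in → contributes +9 in⁴
  top flange (beyond web): d = 2.85 in → contributes +9.9999 in⁴
  bottom flange (beyond web): d = -2.85 in → contributes +9.9999 in⁴
Total I = 29 in⁴.
For the y-axis: x̄ = 4.35 in.
Repeating about the centroidal y-axis gives I_y = 16.522 in⁴.

I_x ≈ 29.0 in⁴, I_y ≈ 16.5 in⁴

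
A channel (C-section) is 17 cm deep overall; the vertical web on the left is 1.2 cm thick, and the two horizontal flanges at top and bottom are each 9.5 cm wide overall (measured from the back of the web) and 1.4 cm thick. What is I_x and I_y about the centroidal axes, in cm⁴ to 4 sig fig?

I_x ≈ 1909 cm⁴, I_y ≈ 381.0 cm⁴

Treat the section as a set of non-overlapping primitives; coordinates are from the bounding-box lower-left.
Web: 1.2 × 17, A = 20.4 cm², y = 8.5 cm, Ī = 491.3 cm⁴.
Top flange (beyond web): 8.3 × 1.4, A = 11.62 cm², y = 16.3 cm, Ī = 1.89793 cm⁴.
Bottom flange (beyond web): 8.3 × 1.4, A = 11.62 cm², y = 0.7 cm, Ī = 1.89793 cm⁴.
By symmetry the centroid is at mid-height, ȳ = 8.5 cm.
Transfer each piece to the centroidal x-axis using Ī + A·d² with d = y − 8.5:
  web: d = 0 cm → contributes +491.3 cm⁴
  top flange (beyond web): d = 7.8 cm → contributes +708.859 cm⁴
  bottom flange (beyond web): d = -7.8 cm → contributes +708.859 cm⁴
Total I = 1909.02 cm⁴.
For the y-axis: x̄ = 3.12956 cm.
Repeating about the centroidal y-axis gives I_y = 380.979 cm⁴.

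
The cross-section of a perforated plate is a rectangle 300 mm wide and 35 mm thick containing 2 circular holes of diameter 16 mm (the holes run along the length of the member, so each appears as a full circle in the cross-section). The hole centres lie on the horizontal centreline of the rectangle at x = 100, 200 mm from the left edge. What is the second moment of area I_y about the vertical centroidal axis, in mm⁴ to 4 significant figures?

Break the section into simple shapes (no overlaps), measuring from the bottom-left corner of the bounding box.
Plate: 300 × 35, A = 10 500 mm², x = 150 mm, Ī = 78 750 000 mm⁴.
Hole 1 (subtracted): ⌀16, A = 201.062 mm², x = 100 mm, Ī = 3216.99 mm⁴.
Hole 2 (subtracted): ⌀16, A = 201.062 mm², x = 200 mm, Ī = 3216.99 mm⁴.
By symmetry the centroid is at mid-width, x̄ = 150 mm.
Transfer each piece to the vertical centroidal axis using Ī + A·d² with d = x − 150:
  plate: d = 0 mm → contributes +78 750 000 mm⁴
  hole 1: d = -50 mm → contributes −505 872 mm⁴
  hole 2: d = 50 mm → contributes −505 872 mm⁴
Total I = 77 738 256 mm⁴.

I_y ≈ 7.774 × 10⁷ mm⁴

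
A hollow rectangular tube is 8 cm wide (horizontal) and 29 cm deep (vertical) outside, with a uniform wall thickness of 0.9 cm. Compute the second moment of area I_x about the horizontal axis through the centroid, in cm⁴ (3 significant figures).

Break the section into simple shapes (no overlaps), measuring from the bottom-left corner of the bounding box.
Outer rectangle: 8 × 29, A = 232 cm², y = 14.5 cm, Ī = 16 259 cm⁴.
Inner void (subtracted): 6.2 × 27.2, A = 168.64 cm², y = 14.5 cm, Ī = 10 397 cm⁴.
By symmetry the centroid is at mid-height, ȳ = 14.5 cm.
All pieces are centred on the horizontal axis through the centroid, so I = ΣĪ (holes subtracted) = 5862.1 cm⁴.

I_x ≈ 5860 cm⁴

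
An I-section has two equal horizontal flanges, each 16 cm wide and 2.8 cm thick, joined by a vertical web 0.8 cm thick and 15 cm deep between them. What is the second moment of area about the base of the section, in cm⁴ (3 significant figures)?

Split into non-overlapping primitives; take the origin at the lower-left of the bounding box.
Bottom flange: 16 × 2.8, A = 44.8 cm², y = 1.4 cm, Ī = 29.269 cm⁴.
Web: 0.8 × 15, A = 12 cm², y = 10.3 cm, Ī = 225 cm⁴.
Top flange: 16 × 2.8, A = 44.8 cm², y = 19.2 cm, Ī = 29.269 cm⁴.
Transfer each piece to the bottom edge using Ī + A·d² with d = y − 0:
  bottom flange: d = 1.4 cm → contributes +117.08 cm⁴
  web: d = 10.3 cm → contributes +1498.1 cm⁴
  top flange: d = 19.2 cm → contributes +16 544 cm⁴
Total I = 18 159 cm⁴.

I_base ≈ 1.82 × 10⁴ cm⁴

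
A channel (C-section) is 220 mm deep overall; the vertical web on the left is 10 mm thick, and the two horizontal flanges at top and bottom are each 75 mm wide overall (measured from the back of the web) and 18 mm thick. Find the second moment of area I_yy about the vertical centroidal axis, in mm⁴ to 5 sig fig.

Treat the section as a set of non-overlapping primitives; coordinates are from the bounding-box lower-left.
Web: 10 × 220, A = 2 200 mm², x = 5 mm, Ī = 18333.33 mm⁴.
Top flange (beyond web): 65 × 18, A = 1 170 mm², x = 42.5 mm, Ī = 411937.5 mm⁴.
Bottom flange (beyond web): 65 × 18, A = 1 170 mm², x = 42.5 mm, Ī = 411937.5 mm⁴.
Centroid: x̄ = ΣA·x / ΣA = 24.32819 mm.
Transfer each piece to the vertical centroidal axis using Ī + A·d² with d = x − 24.32819:
  web: d = -19.32819 mm → contributes +840207.3 mm⁴
  top flange (beyond web): d = 18.17181 mm → contributes +798288.5 mm⁴
  bottom flange (beyond web): d = 18.17181 mm → contributes +798288.5 mm⁴
Total I = 2 436 784 mm⁴.

I_yy ≈ 2.4368 × 10⁶ mm⁴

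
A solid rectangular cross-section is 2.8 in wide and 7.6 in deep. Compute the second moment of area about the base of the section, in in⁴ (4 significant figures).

I_base ≈ 409.7 in⁴

The section: 2.8 × 7.6, A = 21.28 in², y = 3.8 in, Ī = 102.428 in⁴.
Transfer it to the bottom edge using Ī + A·d² with d = y − 0:
  the section: d = 3.8 in → contributes +409.711 in⁴
Total I = 409.711 in⁴.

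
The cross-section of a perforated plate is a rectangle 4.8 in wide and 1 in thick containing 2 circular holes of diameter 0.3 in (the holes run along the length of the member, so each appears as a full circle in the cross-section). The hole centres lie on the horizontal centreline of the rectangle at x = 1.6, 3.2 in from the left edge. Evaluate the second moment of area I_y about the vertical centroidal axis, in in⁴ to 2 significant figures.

I_y ≈ 9.1 in⁴

Treat the section as a set of non-overlapping primitives; coordinates are from the bounding-box lower-left.
Plate: 4.8 × 1, A = 4.8 in², x = 2.4 in, Ī = 9.216 in⁴.
Hole 1 (subtracted): ⌀0.3, A = 0.07069 in², x = 1.6 in, Ī = 0.0003976 in⁴.
Hole 2 (subtracted): ⌀0.3, A = 0.07069 in², x = 3.2 in, Ī = 0.0003976 in⁴.
By symmetry the centroid is at mid-width, x̄ = 2.4 in.
Transfer each piece to the vertical centroidal axis using Ī + A·d² with d = x − 2.4:
  plate: d = 0 in → contributes +9.216 in⁴
  hole 1: d = -0.8 in → contributes −0.04564 in⁴
  hole 2: d = 0.8 in → contributes −0.04564 in⁴
Total I = 9.125 in⁴.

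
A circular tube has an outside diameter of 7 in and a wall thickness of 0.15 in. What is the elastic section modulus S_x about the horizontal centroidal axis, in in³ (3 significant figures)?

Treat the section as a set of non-overlapping primitives; coordinates are from the bounding-box lower-left.
Outer circle: ⌀7, A = 38.485 in², y = 3.5 in, Ī = 117.86 in⁴.
Bore (subtracted): ⌀6.7, A = 35.257 in², y = 3.5 in, Ī = 98.917 in⁴.
By symmetry the centroid is at mid-height, ȳ = 3.5 in.
All pieces are centred on the horizontal centroidal axis, so I = ΣĪ (holes subtracted) = 18.942 in⁴.
Extreme fibre distance c = 3.5 in; S = I/c = 5.4121 in³.

S_x ≈ 5.41 in³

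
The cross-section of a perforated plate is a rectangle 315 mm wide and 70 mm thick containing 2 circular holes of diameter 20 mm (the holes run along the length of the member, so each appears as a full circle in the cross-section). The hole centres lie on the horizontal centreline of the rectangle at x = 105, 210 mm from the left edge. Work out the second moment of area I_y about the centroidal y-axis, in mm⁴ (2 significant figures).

Treat the section as a set of non-overlapping primitives; coordinates are from the bounding-box lower-left.
Plate: 315 × 70, A = 22 050 mm², x = 157.5 mm, Ī = 182 325 938 mm⁴.
Hole 1 (subtracted): ⌀20, A = 314.2 mm², x = 105 mm, Ī = 7 854 mm⁴.
Hole 2 (subtracted): ⌀20, A = 314.2 mm², x = 210 mm, Ī = 7 854 mm⁴.
By symmetry the centroid is at mid-width, x̄ = 157.5 mm.
Transfer each piece to the centroidal y-axis using Ī + A·d² with d = x − 157.5:
  plate: d = 0 mm → contributes +182 325 938 mm⁴
  hole 1: d = -52.5 mm → contributes −873 755 mm⁴
  hole 2: d = 52.5 mm → contributes −873 755 mm⁴
Total I = 180 578 427 mm⁴.

I_y ≈ 1.8 × 10⁸ mm⁴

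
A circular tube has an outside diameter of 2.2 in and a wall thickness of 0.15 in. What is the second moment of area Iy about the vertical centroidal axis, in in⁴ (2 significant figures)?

Break the section into simple shapes (no overlaps), measuring from the bottom-left corner of the bounding box.
Outer circle: ⌀2.2, A = 3.801 in², x = 1.1 in, Ī = 1.15 in⁴.
Bore (subtracted): ⌀1.9, A = 2.835 in², x = 1.1 in, Ī = 0.6397 in⁴.
By symmetry the centroid is at mid-width, x̄ = 1.1 in.
All pieces are centred on the vertical centroidal axis, so I = ΣĪ (holes subtracted) = 0.5102 in⁴.

Iy ≈ 0.51 in⁴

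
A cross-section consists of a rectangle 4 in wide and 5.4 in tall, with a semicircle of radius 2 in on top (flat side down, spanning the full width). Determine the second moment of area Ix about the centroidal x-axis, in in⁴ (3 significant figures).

Ix ≈ 116 in⁴

Decompose the section into non-overlapping parts with the origin at the bottom-left of its bounding rectangle.
Rectangular body: 4 × 5.4, A = 21.6 in², y = 2.7 in, Ī = 52.488 in⁴.
Semicircular cap: semicircle r = 2, A = 6.2832 in², y = 6.2488 in, Ī = 1.7561 in⁴.
Centroid: ȳ = ΣA·y / ΣA = 3.4997 in.
Transfer each piece to the centroidal x-axis using Ī + A·d² with d = y − 3.4997:
  rectangular body: d = -0.79969 in → contributes +66.301 in⁴
  semicircular cap: d = 2.7491 in → contributes +49.243 in⁴
Total I = 115.54 in⁴.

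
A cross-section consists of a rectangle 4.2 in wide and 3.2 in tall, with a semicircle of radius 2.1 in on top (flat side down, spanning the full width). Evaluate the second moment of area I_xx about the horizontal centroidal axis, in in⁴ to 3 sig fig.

Treat the section as a set of non-overlapping primitives; coordinates are from the bounding-box lower-left.
Rectangular body: 4.2 × 3.2, A = 13.44 in², y = 1.6 in, Ī = 11.469 in⁴.
Semicircular cap: semicircle r = 2.1, A = 6.9272 in², y = 4.0913 in, Ī = 2.1346 in⁴.
Centroid: ȳ = ΣA·y / ΣA = 2.4473 in.
Transfer each piece to the horizontal centroidal axis using Ī + A·d² with d = y − 2.4473:
  rectangular body: d = -0.84732 in → contributes +21.118 in⁴
  semicircular cap: d = 1.6439 in → contributes +20.856 in⁴
Total I = 41.974 in⁴.

I_xx ≈ 42.0 in⁴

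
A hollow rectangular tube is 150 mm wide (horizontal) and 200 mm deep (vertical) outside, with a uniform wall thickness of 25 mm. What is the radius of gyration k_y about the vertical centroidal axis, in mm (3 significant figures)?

Break the section into simple shapes (no overlaps), measuring from the bottom-left corner of the bounding box.
Outer rectangle: 150 × 200, A = 30 000 mm², x = 75 mm, Ī = 56 250 000 mm⁴.
Inner void (subtracted): 100 × 150, A = 15 000 mm², x = 75 mm, Ī = 12 500 000 mm⁴.
By symmetry the centroid is at mid-width, x̄ = 75 mm.
All pieces are centred on the vertical centroidal axis, so I = ΣĪ (holes subtracted) = 43 750 000 mm⁴.
Radius of gyration: k = √(I/A) = √(43 750 000 / 15 000) = 54.006 mm.

k_y ≈ 54.0 mm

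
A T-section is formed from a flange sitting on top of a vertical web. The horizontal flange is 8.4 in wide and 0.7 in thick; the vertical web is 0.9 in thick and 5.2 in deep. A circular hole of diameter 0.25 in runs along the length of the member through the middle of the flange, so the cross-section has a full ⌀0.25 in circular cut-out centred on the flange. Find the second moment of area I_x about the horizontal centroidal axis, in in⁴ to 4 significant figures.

I_x ≈ 33.38 in⁴

Treat the section as a set of non-overlapping primitives; coordinates are from the bounding-box lower-left.
Flange: 8.4 × 0.7, A = 5.88 in², y = 5.55 in, Ī = 0.2401 in⁴.
Web: 0.9 × 5.2, A = 4.68 in², y = 2.6 in, Ī = 10.5456 in⁴.
Hole (subtracted): ⌀0.25, A = 0.0490874 in², y = 5.55 in, Ī = 0.000191748 in⁴.
Centroid: ȳ = ΣA·y / ΣA = 4.23651 in.
Transfer each piece to the horizontal centroidal axis using Ī + A·d² with d = y − 4.23651:
  flange: d = 1.31349 in → contributes +10.3846 in⁴
  web: d = -1.63651 in → contributes +23.0794 in⁴
  hole: d = 1.31349 in → contributes −0.0848803 in⁴
Total I = 33.3791 in⁴.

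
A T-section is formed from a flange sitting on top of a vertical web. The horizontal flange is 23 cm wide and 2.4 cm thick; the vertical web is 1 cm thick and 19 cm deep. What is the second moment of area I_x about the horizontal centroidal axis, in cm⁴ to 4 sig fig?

I_x ≈ 2216 cm⁴

Break the section into simple shapes (no overlaps), measuring from the bottom-left corner of the bounding box.
Flange: 23 × 2.4, A = 55.2 cm², y = 20.2 cm, Ī = 26.496 cm⁴.
Web: 1 × 19, A = 19 cm², y = 9.5 cm, Ī = 571.583 cm⁴.
Centroid: ȳ = ΣA·y / ΣA = 17.4601 cm.
Transfer each piece to the horizontal centroidal axis using Ī + A·d² with d = y − 17.4601:
  flange: d = 2.73989 cm → contributes +440.883 cm⁴
  web: d = -7.96011 cm → contributes +1775.49 cm⁴
Total I = 2216.37 cm⁴.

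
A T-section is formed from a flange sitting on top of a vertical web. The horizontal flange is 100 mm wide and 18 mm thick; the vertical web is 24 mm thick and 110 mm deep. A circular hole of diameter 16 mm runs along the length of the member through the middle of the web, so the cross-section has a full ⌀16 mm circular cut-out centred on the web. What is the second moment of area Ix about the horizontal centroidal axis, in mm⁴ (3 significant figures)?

Ix ≈ 6.95 × 10⁶ mm⁴

Decompose the section into non-overlapping parts with the origin at the bottom-left of its bounding rectangle.
Flange: 100 × 18, A = 1 800 mm², y = 119 mm, Ī = 48 600 mm⁴.
Web: 24 × 110, A = 2 640 mm², y = 55 mm, Ī = 2 662 000 mm⁴.
Hole (subtracted): ⌀16, A = 201.06 mm², y = 55 mm, Ī = 3 217 mm⁴.
Centroid: ȳ = ΣA·y / ΣA = 82.177 mm.
Transfer each piece to the horizontal centroidal axis using Ī + A·d² with d = y − 82.177:
  flange: d = 36.823 mm → contributes +2 489 331 mm⁴
  web: d = -27.177 mm → contributes +4 611 821 mm⁴
  hole: d = -27.177 mm → contributes −151 715 mm⁴
Total I = 6 949 437 mm⁴.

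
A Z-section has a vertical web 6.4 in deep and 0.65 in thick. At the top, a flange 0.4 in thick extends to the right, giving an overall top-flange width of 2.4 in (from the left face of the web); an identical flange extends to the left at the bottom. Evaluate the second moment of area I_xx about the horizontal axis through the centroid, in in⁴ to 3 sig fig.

I_xx ≈ 26.8 in⁴

Split into non-overlapping primitives; take the origin at the lower-left of the bounding box.
Web: 0.65 × 6.4, A = 4.16 in², y = 3.2 in, Ī = 14.199 in⁴.
Top flange (beyond web): 1.75 × 0.4, A = 0.7 in², y = 6.2 in, Ī = 0.0093333 in⁴.
Bottom flange (beyond web): 1.75 × 0.4, A = 0.7 in², y = 0.2 in, Ī = 0.0093333 in⁴.
Centroid: ȳ = ΣA·y / ΣA = 3.2 in.
Transfer each piece to the horizontal axis through the centroid using Ī + A·d² with d = y − 3.2:
  web: d = 0 in → contributes +14.199 in⁴
  top flange (beyond web): d = 3 in → contributes +6.3093 in⁴
  bottom flange (beyond web): d = -3 in → contributes +6.3093 in⁴
Total I = 26.818 in⁴.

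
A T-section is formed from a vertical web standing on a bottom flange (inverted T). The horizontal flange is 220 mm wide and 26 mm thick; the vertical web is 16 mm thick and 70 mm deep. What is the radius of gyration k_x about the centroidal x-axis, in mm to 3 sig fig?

Treat the section as a set of non-overlapping primitives; coordinates are from the bounding-box lower-left.
Flange: 220 × 26, A = 5 720 mm², y = 13 mm, Ī = 322 227 mm⁴.
Web: 16 × 70, A = 1 120 mm², y = 61 mm, Ī = 457 333 mm⁴.
Centroid: ȳ = ΣA·y / ΣA = 20.86 mm.
Transfer each piece to the centroidal x-axis using Ī + A·d² with d = y − 20.86:
  flange: d = -7.8596 mm → contributes +675 574 mm⁴
  web: d = 40.14 mm → contributes +2 261 931 mm⁴
Total I = 2 937 505 mm⁴.
Radius of gyration: k = √(I/A) = √(2 937 505 / 6 840) = 20.723 mm.

k_x ≈ 20.7 mm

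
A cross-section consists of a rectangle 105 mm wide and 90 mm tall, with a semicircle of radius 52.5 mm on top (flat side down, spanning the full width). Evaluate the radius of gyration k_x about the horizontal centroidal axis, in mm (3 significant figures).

k_x ≈ 38.7 mm

Break the section into simple shapes (no overlaps), measuring from the bottom-left corner of the bounding box.
Rectangular body: 105 × 90, A = 9 450 mm², y = 45 mm, Ī = 6 378 750 mm⁴.
Semicircular cap: semicircle r = 52.5, A = 4329.5 mm², y = 112.28 mm, Ī = 833 814 mm⁴.
Centroid: ȳ = ΣA·y / ΣA = 66.14 mm.
Transfer each piece to the horizontal centroidal axis using Ī + A·d² with d = y − 66.14:
  rectangular body: d = -21.14 mm → contributes +10 601 887 mm⁴
  semicircular cap: d = 46.142 mm → contributes +10 051 641 mm⁴
Total I = 20 653 528 mm⁴.
Radius of gyration: k = √(I/A) = √(20 653 528 / 13 780) = 38.715 mm.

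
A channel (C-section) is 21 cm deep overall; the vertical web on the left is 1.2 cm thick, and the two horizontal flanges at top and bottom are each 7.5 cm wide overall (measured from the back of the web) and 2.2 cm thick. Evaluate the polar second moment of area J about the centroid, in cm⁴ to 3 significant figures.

Decompose the section into non-overlapping parts with the origin at the bottom-left of its bounding rectangle.
Web: 1.2 × 21, A = 25.2 cm², y = 10.5 cm, Ī = 926.1 cm⁴.
Top flange (beyond web): 6.3 × 2.2, A = 13.86 cm², y = 19.9 cm, Ī = 5.5902 cm⁴.
Bottom flange (beyond web): 6.3 × 2.2, A = 13.86 cm², y = 1.1 cm, Ī = 5.5902 cm⁴.
By symmetry the centroid is at mid-height, ȳ = 10.5 cm.
Transfer each piece to the centroidal x-axis using Ī + A·d² with d = y − 10.5:
  web: d = 0 cm → contributes +926.1 cm⁴
  top flange (beyond web): d = 9.4 cm → contributes +1230.3 cm⁴
  bottom flange (beyond web): d = -9.4 cm → contributes +1230.3 cm⁴
Total I = 3386.6 cm⁴.
For the y-axis: x̄ = 2.5643 cm.
Repeating about the centroidal y-axis gives I_y = 280.33 cm⁴.
Polar second moment: J = I_x + I_y = 3 667 cm⁴.

J ≈ 3670 cm⁴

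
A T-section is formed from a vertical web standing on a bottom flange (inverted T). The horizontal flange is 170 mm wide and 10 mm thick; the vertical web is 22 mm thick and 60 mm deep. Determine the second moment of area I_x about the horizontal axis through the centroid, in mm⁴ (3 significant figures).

Split into non-overlapping primitives; take the origin at the lower-left of the bounding box.
Flange: 170 × 10, A = 1 700 mm², y = 5 mm, Ī = 14 167 mm⁴.
Web: 22 × 60, A = 1 320 mm², y = 40 mm, Ī = 396 000 mm⁴.
Centroid: ȳ = ΣA·y / ΣA = 20.298 mm.
Transfer each piece to the horizontal axis through the centroid using Ī + A·d² with d = y − 20.298:
  flange: d = -15.298 mm → contributes +412 016 mm⁴
  web: d = 19.702 mm → contributes +908 382 mm⁴
Total I = 1 320 398 mm⁴.

I_x ≈ 1.32 × 10⁶ mm⁴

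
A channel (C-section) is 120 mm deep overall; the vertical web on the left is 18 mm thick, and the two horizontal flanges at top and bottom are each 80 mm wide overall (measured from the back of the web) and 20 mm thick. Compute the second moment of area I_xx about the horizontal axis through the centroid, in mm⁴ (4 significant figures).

Treat the section as a set of non-overlapping primitives; coordinates are from the bounding-box lower-left.
Web: 18 × 120, A = 2 160 mm², y = 60 mm, Ī = 2 592 000 mm⁴.
Top flange (beyond web): 62 × 20, A = 1 240 mm², y = 110 mm, Ī = 41333.3 mm⁴.
Bottom flange (beyond web): 62 × 20, A = 1 240 mm², y = 10 mm, Ī = 41333.3 mm⁴.
By symmetry the centroid is at mid-height, ȳ = 60 mm.
Transfer each piece to the horizontal axis through the centroid using Ī + A·d² with d = y − 60:
  web: d = 0 mm → contributes +2 592 000 mm⁴
  top flange (beyond web): d = 50 mm → contributes +3 141 333 mm⁴
  bottom flange (beyond web): d = -50 mm → contributes +3 141 333 mm⁴
Total I = 8 874 667 mm⁴.

I_xx ≈ 8.875 × 10⁶ mm⁴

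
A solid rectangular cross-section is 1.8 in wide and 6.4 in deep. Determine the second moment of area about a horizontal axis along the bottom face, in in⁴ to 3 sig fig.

I_base ≈ 157 in⁴

The section: 1.8 × 6.4, A = 11.52 in², y = 3.2 in, Ī = 39.322 in⁴.
Transfer it to the base of the section using Ī + A·d² with d = y − 0:
  the section: d = 3.2 in → contributes +157.29 in⁴
Total I = 157.29 in⁴.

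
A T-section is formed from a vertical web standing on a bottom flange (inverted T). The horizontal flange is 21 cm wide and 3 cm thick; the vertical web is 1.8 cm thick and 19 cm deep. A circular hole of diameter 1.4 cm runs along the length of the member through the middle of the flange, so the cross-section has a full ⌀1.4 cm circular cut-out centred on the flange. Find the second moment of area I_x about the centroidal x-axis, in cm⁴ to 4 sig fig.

I_x ≈ 3735 cm⁴

Decompose the section into non-overlapping parts with the origin at the bottom-left of its bounding rectangle.
Flange: 21 × 3, A = 63 cm², y = 1.5 cm, Ī = 47.25 cm⁴.
Web: 1.8 × 19, A = 34.2 cm², y = 12.5 cm, Ī = 1028.85 cm⁴.
Hole (subtracted): ⌀1.4, A = 1.53938 cm², y = 1.5 cm, Ī = 0.188574 cm⁴.
Centroid: ȳ = ΣA·y / ΣA = 5.43265 cm.
Transfer each piece to the centroidal x-axis using Ī + A·d² with d = y − 5.43265:
  flange: d = -3.93265 cm → contributes +1021.59 cm⁴
  web: d = 7.06735 cm → contributes +2737.05 cm⁴
  hole: d = -3.93265 cm → contributes −23.9963 cm⁴
Total I = 3734.65 cm⁴.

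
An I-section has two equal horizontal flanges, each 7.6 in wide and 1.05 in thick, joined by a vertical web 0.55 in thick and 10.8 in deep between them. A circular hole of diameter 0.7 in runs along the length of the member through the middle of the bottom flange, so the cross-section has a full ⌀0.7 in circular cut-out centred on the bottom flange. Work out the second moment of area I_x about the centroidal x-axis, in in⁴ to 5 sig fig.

Decompose the section into non-overlapping parts with the origin at the bottom-left of its bounding rectangle.
Bottom flange: 7.6 × 1.05, A = 7.98 in², y = 0.525 in, Ī = 0.7331625 in⁴.
Web: 0.55 × 10.8, A = 5.94 in², y = 6.45 in, Ī = 57.7368 in⁴.
Top flange: 7.6 × 1.05, A = 7.98 in², y = 12.375 in, Ī = 0.7331625 in⁴.
Hole (subtracted): ⌀0.7, A = 0.3848451 in², y = 0.525 in, Ī = 0.01178588 in⁴.
Centroid: ȳ = ΣA·y / ΣA = 6.555981 in.
Transfer each piece to the centroidal x-axis using Ī + A·d² with d = y − 6.555981:
  bottom flange: d = -6.030981 in → contributes +290.9876 in⁴
  web: d = -0.1059814 in → contributes +57.80352 in⁴
  top flange: d = 5.819019 in → contributes +270.9438 in⁴
  hole: d = -6.030981 in → contributes −14.00966 in⁴
Total I = 605.7252 in⁴.

I_x ≈ 605.73 in⁴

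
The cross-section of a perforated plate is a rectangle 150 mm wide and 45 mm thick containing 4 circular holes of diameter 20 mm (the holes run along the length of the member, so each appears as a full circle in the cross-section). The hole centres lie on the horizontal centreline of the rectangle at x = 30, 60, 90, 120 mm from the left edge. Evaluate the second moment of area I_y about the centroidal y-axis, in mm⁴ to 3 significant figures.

Break the section into simple shapes (no overlaps), measuring from the bottom-left corner of the bounding box.
Plate: 150 × 45, A = 6 750 mm², x = 75 mm, Ī = 12 656 250 mm⁴.
Hole 1 (subtracted): ⌀20, A = 314.16 mm², x = 30 mm, Ī = 7 854 mm⁴.
Hole 2 (subtracted): ⌀20, A = 314.16 mm², x = 60 mm, Ī = 7 854 mm⁴.
Hole 3 (subtracted): ⌀20, A = 314.16 mm², x = 90 mm, Ī = 7 854 mm⁴.
Hole 4 (subtracted): ⌀20, A = 314.16 mm², x = 120 mm, Ī = 7 854 mm⁴.
By symmetry the centroid is at mid-width, x̄ = 75 mm.
Transfer each piece to the centroidal y-axis using Ī + A·d² with d = x − 75:
  plate: d = 0 mm → contributes +12 656 250 mm⁴
  hole 1: d = -45 mm → contributes −644 026 mm⁴
  hole 2: d = -15 mm → contributes −78 540 mm⁴
  hole 3: d = 15 mm → contributes −78 540 mm⁴
  hole 4: d = 45 mm → contributes −644 026 mm⁴
Total I = 11 211 117 mm⁴.

I_y ≈ 1.12 × 10⁷ mm⁴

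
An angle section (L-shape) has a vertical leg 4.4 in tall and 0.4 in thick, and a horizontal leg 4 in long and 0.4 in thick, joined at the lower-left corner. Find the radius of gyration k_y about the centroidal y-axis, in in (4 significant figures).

k_y ≈ 1.218 in

Break the section into simple shapes (no overlaps), measuring from the bottom-left corner of the bounding box.
Vertical leg: 0.4 × 4.4, A = 1.76 in², x = 0.2 in, Ī = 0.0234667 in⁴.
Horizontal leg (remainder): 3.6 × 0.4, A = 1.44 in², x = 2.2 in, Ī = 1.5552 in⁴.
Centroid: x̄ = ΣA·x / ΣA = 1.1 in.
Transfer each piece to the centroidal y-axis using Ī + A·d² with d = x − 1.1:
  vertical leg: d = -0.9 in → contributes +1.44907 in⁴
  horizontal leg (remainder): d = 1.1 in → contributes +3.2976 in⁴
Total I = 4.74667 in⁴.
Radius of gyration: k = √(I/A) = √(4.74667 / 3.2) = 1.21792 in.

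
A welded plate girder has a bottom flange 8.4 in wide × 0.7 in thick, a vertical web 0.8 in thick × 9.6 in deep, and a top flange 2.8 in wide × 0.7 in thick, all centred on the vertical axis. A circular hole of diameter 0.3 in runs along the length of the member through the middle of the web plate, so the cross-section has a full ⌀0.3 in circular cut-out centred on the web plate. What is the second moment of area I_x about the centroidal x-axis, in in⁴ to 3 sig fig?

Decompose the section into non-overlapping parts with the origin at the bottom-left of its bounding rectangle.
Bottom plate: 8.4 × 0.7, A = 5.88 in², y = 0.35 in, Ī = 0.2401 in⁴.
Web plate: 0.8 × 9.6, A = 7.68 in², y = 5.5 in, Ī = 58.982 in⁴.
Top plate: 2.8 × 0.7, A = 1.96 in², y = 10.65 in, Ī = 0.080033 in⁴.
Hole (subtracted): ⌀0.3, A = 0.070686 in², y = 5.5 in, Ī = 0.00039761 in⁴.
Centroid: ȳ = ΣA·y / ΣA = 4.1933 in.
Transfer each piece to the centroidal x-axis using Ī + A·d² with d = y − 4.1933:
  bottom plate: d = -3.8433 in → contributes +87.092 in⁴
  web plate: d = 1.3067 in → contributes +72.096 in⁴
  top plate: d = 6.4567 in → contributes +81.791 in⁴
  hole: d = 1.3067 in → contributes −0.1211 in⁴
Total I = 240.86 in⁴.

I_x ≈ 241 in⁴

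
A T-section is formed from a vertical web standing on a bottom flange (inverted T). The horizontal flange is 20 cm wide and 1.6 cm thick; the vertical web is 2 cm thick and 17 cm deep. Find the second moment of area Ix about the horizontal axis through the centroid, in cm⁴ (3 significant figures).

Ix ≈ 2250 cm⁴

Decompose the section into non-overlapping parts with the origin at the bottom-left of its bounding rectangle.
Flange: 20 × 1.6, A = 32 cm², y = 0.8 cm, Ī = 6.8267 cm⁴.
Web: 2 × 17, A = 34 cm², y = 10.1 cm, Ī = 818.83 cm⁴.
Centroid: ȳ = ΣA·y / ΣA = 5.5909 cm.
Transfer each piece to the horizontal axis through the centroid using Ī + A·d² with d = y − 5.5909:
  flange: d = -4.7909 cm → contributes +741.32 cm⁴
  web: d = 4.5091 cm → contributes +1510.1 cm⁴
Total I = 2251.4 cm⁴.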